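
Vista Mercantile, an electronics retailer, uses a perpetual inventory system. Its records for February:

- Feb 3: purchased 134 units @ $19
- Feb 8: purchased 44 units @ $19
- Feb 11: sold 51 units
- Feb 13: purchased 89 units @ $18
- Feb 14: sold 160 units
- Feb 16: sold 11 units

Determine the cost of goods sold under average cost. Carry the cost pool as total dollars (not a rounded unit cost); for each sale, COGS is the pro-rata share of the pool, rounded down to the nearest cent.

After Feb 3: 134 on hand, pool $2,546.00 (≈ $19.0000 each)
After Feb 8: 178 on hand, pool $3,382.00 (≈ $19.0000 each)
Feb 11, sell 51: 51/178 × $3,382.00 → $969.00
After Feb 13: 216 on hand, pool $4,015.00 (≈ $18.5880 each)
Feb 14, sell 160: 160/216 × $4,015.00 → $2,974.07
Feb 16, sell 11: 11/56 × $1,040.93 → $204.46
Total COGS = $969.00 + $2,974.07 + $204.46 = $4,147.53
Ending inventory (cost pool remaining) = $836.47
Check: goods available $4,984.00 = COGS $4,147.53 + ending $836.47

COGS = $4,147.53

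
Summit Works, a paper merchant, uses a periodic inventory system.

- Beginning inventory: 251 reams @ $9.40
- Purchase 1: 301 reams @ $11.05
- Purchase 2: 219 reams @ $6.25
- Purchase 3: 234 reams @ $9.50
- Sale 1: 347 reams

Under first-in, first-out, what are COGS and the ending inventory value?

COGS = $3,420.20; ending inventory = $5,857.00

Sale 1 (347) [FIFO — oldest first]: 251 @ $9.40 + 96 @ $11.05 = $3,420.20
Ending inventory: 205 @ $11.05 + 219 @ $6.25 + 234 @ $9.50 = $5,857.00
Check: goods available $9,277.20 = COGS $3,420.20 + ending $5,857.00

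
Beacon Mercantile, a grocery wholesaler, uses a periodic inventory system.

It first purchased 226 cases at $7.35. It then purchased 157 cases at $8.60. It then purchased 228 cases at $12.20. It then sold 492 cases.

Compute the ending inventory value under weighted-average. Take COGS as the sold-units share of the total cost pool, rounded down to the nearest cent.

Sale 1, sell 492: 492/611 × $5,792.90 → $4,664.65
Ending inventory (cost pool remaining) = $1,128.25
Check: goods available $5,792.90 = COGS $4,664.65 + ending $1,128.25

Ending inventory = $1,128.25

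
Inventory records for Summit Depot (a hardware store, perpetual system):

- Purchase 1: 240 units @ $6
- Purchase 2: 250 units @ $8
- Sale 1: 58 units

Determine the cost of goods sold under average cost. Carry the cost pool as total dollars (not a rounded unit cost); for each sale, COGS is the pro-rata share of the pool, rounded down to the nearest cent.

After Purchase 1: 240 on hand, pool $1,440.00 (≈ $6.0000 each)
After Purchase 2: 490 on hand, pool $3,440.00 (≈ $7.0204 each)
Sale 1, sell 58: 58/490 × $3,440.00 → $407.18
Ending inventory (cost pool remaining) = $3,032.82
Check: goods available $3,440.00 = COGS $407.18 + ending $3,032.82

COGS = $407.18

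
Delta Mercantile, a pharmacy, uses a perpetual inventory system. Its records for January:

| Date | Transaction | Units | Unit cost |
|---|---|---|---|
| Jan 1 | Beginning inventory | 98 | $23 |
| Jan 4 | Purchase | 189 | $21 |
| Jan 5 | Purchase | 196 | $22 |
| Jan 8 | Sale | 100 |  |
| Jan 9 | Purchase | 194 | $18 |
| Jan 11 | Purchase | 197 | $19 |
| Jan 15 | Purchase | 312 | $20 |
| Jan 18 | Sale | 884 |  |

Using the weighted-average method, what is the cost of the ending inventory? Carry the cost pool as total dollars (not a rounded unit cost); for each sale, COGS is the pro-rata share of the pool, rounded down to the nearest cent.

Ending inventory = $4,060.25

After Jan 1: 98 on hand, pool $2,254.00 (≈ $23.0000 each)
After Jan 4: 287 on hand, pool $6,223.00 (≈ $21.6829 each)
After Jan 5: 483 on hand, pool $10,535.00 (≈ $21.8116 each)
Jan 8, sell 100: 100/483 × $10,535.00 → $2,181.15
After Jan 9: 577 on hand, pool $11,845.85 (≈ $20.5301 each)
After Jan 11: 774 on hand, pool $15,588.85 (≈ $20.1406 each)
After Jan 15: 1086 on hand, pool $21,828.85 (≈ $20.1002 each)
Jan 18, sell 884: 884/1086 × $21,828.85 → $17,768.60
Total COGS = $2,181.15 + $17,768.60 = $19,949.75
Ending inventory (cost pool remaining) = $4,060.25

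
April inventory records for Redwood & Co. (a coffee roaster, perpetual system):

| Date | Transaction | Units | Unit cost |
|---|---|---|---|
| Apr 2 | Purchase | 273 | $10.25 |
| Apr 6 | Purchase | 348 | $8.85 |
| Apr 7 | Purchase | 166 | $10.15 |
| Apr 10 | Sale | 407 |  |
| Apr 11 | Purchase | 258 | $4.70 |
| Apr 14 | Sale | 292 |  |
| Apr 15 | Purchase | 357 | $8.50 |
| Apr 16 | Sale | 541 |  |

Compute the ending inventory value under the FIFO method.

Apr 10, 407 sold [FIFO — oldest first]: 273 @ $10.25 + 134 @ $8.85 = $3,984.15
Apr 14, 292 sold [FIFO — oldest first]: 214 @ $8.85 + 78 @ $10.15 = $2,685.60
Apr 16, 541 sold [FIFO — oldest first]: 88 @ $10.15 + 258 @ $4.70 + 195 @ $8.50 = $3,763.30
Total COGS = $3,984.15 + $2,685.60 + $3,763.30 = $10,433.05
Ending inventory: 162 @ $8.50 = $1,377.00
Check: goods available $11,810.05 = COGS $10,433.05 + ending $1,377.00

Ending inventory = $1,377.00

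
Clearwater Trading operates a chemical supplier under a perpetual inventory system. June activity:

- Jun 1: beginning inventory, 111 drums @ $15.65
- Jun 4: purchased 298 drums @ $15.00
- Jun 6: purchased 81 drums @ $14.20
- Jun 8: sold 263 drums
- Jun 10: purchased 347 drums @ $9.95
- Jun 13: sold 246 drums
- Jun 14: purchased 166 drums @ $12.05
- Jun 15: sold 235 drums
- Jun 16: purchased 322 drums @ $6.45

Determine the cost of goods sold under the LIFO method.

COGS = $9,014.75

Jun 8, 263 sold [LIFO — newest first]: 81 @ $14.20 + 182 @ $15.00 = $3,880.20
Jun 13, 246 sold [LIFO — newest first]: 246 @ $9.95 = $2,447.70
Jun 15, 235 sold [LIFO — newest first]: 166 @ $12.05 + 69 @ $9.95 = $2,686.85
Total COGS = $3,880.20 + $2,447.70 + $2,686.85 = $9,014.75
Ending inventory: 111 @ $15.65 + 116 @ $15.00 + 32 @ $9.95 + 322 @ $6.45 = $5,872.45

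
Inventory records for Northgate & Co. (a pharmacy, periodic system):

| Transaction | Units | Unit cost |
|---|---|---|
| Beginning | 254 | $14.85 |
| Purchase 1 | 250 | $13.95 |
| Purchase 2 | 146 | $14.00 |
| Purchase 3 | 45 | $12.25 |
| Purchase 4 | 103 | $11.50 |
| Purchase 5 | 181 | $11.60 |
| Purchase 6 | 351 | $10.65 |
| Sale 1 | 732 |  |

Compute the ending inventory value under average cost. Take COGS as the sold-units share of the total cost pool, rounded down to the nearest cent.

Sale 1, sell 732: 732/1330 × $16,876.90 → $9,288.63
Ending inventory (cost pool remaining) = $7,588.27

Ending inventory = $7,588.27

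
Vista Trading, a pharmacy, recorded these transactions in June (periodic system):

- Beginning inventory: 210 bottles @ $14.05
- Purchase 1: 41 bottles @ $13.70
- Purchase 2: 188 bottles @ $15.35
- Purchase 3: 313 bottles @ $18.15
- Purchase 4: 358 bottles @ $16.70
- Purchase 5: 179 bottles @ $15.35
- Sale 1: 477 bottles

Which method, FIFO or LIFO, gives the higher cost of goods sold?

FIFO COGS: 210 @ $14.05 + 41 @ $13.70 + 188 @ $15.35 + 38 @ $18.15 = $7,087.70
LIFO COGS: 179 @ $15.35 + 298 @ $16.70 = $7,724.25

LIFO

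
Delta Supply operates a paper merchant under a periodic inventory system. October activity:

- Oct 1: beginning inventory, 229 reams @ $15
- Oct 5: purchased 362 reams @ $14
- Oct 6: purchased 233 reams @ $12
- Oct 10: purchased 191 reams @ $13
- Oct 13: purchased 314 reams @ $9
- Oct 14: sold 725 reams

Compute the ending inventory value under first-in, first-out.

Ending inventory = $6,497

Oct 14, 725 sold [FIFO — oldest first]: 229 @ $15 + 362 @ $14 + 134 @ $12 = $10,111
Ending inventory: 99 @ $12 + 191 @ $13 + 314 @ $9 = $6,497
Check: goods available $16,608 = COGS $10,111 + ending $6,497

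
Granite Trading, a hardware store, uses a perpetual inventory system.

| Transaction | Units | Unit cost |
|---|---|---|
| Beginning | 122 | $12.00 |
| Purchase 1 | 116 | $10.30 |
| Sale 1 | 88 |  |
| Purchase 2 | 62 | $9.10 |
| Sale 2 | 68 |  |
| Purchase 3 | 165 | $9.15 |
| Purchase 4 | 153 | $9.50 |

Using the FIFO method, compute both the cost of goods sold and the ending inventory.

COGS = $1,814.20; ending inventory = $4,372.05

Sale 1 (88) [FIFO — oldest first]: 88 @ $12.00 = $1,056.00
Sale 2 (68) [FIFO — oldest first]: 34 @ $12.00 + 34 @ $10.30 = $758.20
Total COGS = $1,056.00 + $758.20 = $1,814.20
Ending inventory: 82 @ $10.30 + 62 @ $9.10 + 165 @ $9.15 + 153 @ $9.50 = $4,372.05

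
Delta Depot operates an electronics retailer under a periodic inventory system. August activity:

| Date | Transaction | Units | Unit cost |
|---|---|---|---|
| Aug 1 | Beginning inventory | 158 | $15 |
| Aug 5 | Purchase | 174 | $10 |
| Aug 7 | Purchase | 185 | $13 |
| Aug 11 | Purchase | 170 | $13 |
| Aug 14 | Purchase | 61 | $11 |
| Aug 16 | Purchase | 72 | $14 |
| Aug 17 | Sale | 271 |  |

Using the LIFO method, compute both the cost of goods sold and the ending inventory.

Aug 17, 271 sold [LIFO — newest first]: 72 @ $14 + 61 @ $11 + 138 @ $13 = $3,473
Ending inventory: 158 @ $15 + 174 @ $10 + 185 @ $13 + 32 @ $13 = $6,931

COGS = $3,473; ending inventory = $6,931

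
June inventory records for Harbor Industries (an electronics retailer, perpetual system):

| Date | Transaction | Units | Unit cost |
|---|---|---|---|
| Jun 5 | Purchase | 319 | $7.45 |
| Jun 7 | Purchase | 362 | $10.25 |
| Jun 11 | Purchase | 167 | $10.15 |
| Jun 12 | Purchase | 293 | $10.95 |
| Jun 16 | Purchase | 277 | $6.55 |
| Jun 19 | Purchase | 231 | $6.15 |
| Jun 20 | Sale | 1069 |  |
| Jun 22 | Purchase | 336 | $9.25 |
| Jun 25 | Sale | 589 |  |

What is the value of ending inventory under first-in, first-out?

Jun 20, 1069 sold [FIFO — oldest first]: 319 @ $7.45 + 362 @ $10.25 + 167 @ $10.15 + 221 @ $10.95 = $10,202.05
Jun 25, 589 sold [FIFO — oldest first]: 72 @ $10.95 + 277 @ $6.55 + 231 @ $6.15 + 9 @ $9.25 = $4,106.65
Total COGS = $10,202.05 + $4,106.65 = $14,308.70
Ending inventory: 327 @ $9.25 = $3,024.75

Ending inventory = $3,024.75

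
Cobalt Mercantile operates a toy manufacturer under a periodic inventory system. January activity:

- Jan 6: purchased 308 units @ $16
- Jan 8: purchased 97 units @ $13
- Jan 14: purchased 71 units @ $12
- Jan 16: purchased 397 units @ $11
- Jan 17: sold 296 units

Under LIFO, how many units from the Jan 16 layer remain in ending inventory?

Jan 17, 296 sold [LIFO — newest first]: 296 @ $11 = $3,256
Ending inventory: 308 @ $16 + 97 @ $13 + 71 @ $12 + 101 @ $11 = $8,152

101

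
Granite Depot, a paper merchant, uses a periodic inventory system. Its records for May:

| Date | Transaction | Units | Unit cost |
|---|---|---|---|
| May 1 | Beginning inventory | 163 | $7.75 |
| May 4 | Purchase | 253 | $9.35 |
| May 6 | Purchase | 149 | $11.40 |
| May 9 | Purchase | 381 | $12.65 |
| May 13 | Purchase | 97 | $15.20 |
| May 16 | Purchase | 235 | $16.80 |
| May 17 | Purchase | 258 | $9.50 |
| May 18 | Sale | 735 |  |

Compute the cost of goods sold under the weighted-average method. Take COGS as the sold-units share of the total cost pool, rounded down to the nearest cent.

COGS = $8,623.06

May 18, sell 735: 735/1536 × $18,020.45 → $8,623.06
Ending inventory (cost pool remaining) = $9,397.39
Check: goods available $18,020.45 = COGS $8,623.06 + ending $9,397.39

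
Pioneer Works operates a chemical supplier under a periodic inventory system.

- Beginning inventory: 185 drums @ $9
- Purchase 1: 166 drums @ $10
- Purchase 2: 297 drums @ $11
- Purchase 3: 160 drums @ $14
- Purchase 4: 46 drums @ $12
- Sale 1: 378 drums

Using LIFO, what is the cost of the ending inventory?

Ending inventory = $4,700

Sale 1 (378) [LIFO — newest first]: 46 @ $12 + 160 @ $14 + 172 @ $11 = $4,684
Ending inventory: 185 @ $9 + 166 @ $10 + 125 @ $11 = $4,700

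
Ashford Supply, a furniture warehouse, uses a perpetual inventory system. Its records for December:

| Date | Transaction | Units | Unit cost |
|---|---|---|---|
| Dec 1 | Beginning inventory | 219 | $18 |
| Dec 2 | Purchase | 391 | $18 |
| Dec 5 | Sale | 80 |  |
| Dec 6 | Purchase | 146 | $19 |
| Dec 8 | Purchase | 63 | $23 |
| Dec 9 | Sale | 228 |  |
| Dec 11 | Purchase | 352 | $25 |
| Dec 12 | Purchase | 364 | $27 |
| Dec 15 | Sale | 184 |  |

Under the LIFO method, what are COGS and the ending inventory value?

Dec 5, 80 sold [LIFO — newest first]: 80 @ $18 = $1,440
Dec 9, 228 sold [LIFO — newest first]: 63 @ $23 + 146 @ $19 + 19 @ $18 = $4,565
Dec 15, 184 sold [LIFO — newest first]: 184 @ $27 = $4,968
Total COGS = $1,440 + $4,565 + $4,968 = $10,973
Ending inventory: 219 @ $18 + 292 @ $18 + 352 @ $25 + 180 @ $27 = $22,858

COGS = $10,973; ending inventory = $22,858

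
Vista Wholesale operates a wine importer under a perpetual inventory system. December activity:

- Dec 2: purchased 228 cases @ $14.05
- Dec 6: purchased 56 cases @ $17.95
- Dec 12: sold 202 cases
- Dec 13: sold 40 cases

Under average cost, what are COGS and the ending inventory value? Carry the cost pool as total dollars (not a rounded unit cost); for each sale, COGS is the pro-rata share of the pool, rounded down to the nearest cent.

After Dec 2: 228 on hand, pool $3,203.40 (≈ $14.0500 each)
After Dec 6: 284 on hand, pool $4,208.60 (≈ $14.8190 each)
Dec 12, sell 202: 202/284 × $4,208.60 → $2,993.44
Dec 13, sell 40: 40/82 × $1,215.16 → $592.76
Total COGS = $2,993.44 + $592.76 = $3,586.20
Ending inventory (cost pool remaining) = $622.40

COGS = $3,586.20; ending inventory = $622.40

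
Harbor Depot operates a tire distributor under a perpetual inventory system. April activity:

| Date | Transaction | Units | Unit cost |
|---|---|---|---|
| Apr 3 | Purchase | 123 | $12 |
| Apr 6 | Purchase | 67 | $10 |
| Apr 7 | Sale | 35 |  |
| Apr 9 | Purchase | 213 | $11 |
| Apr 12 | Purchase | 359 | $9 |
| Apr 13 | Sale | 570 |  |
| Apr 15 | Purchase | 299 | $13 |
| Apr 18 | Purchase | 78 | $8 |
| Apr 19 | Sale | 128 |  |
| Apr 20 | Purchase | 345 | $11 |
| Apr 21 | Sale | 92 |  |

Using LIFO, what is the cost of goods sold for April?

COGS = $8,188

Apr 7, 35 sold [LIFO — newest first]: 35 @ $10 = $350
Apr 13, 570 sold [LIFO — newest first]: 359 @ $9 + 211 @ $11 = $5,552
Apr 19, 128 sold [LIFO — newest first]: 78 @ $8 + 50 @ $13 = $1,274
Apr 21, 92 sold [LIFO — newest first]: 92 @ $11 = $1,012
Total COGS = $350 + $5,552 + $1,274 + $1,012 = $8,188
Ending inventory: 123 @ $12 + 32 @ $10 + 2 @ $11 + 249 @ $13 + 253 @ $11 = $7,838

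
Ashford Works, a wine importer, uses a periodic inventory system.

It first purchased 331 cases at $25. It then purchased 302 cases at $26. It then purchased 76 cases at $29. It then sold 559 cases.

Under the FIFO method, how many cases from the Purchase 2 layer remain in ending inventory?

74

Sale 1 (559) [FIFO — oldest first]: 331 @ $25 + 228 @ $26 = $14,203
Ending inventory: 74 @ $26 + 76 @ $29 = $4,128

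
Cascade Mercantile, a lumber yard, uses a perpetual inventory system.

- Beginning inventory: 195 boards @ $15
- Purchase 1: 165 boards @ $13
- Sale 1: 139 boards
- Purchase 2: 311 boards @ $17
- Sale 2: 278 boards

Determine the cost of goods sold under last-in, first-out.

Sale 1 (139) [LIFO — newest first]: 139 @ $13 = $1,807
Sale 2 (278) [LIFO — newest first]: 278 @ $17 = $4,726
Total COGS = $1,807 + $4,726 = $6,533
Ending inventory: 195 @ $15 + 26 @ $13 + 33 @ $17 = $3,824

COGS = $6,533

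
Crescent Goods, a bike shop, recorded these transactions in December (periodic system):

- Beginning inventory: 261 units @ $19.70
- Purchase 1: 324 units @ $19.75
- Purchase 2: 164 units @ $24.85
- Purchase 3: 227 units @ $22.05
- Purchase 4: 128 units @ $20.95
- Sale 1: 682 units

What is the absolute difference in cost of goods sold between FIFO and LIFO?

$1,030.45

FIFO COGS: 261 @ $19.70 + 324 @ $19.75 + 97 @ $24.85 = $13,951.15
LIFO COGS: 128 @ $20.95 + 227 @ $22.05 + 164 @ $24.85 + 163 @ $19.75 = $14,981.60
Difference = |$13,951.15 − $14,981.60| = $1,030.45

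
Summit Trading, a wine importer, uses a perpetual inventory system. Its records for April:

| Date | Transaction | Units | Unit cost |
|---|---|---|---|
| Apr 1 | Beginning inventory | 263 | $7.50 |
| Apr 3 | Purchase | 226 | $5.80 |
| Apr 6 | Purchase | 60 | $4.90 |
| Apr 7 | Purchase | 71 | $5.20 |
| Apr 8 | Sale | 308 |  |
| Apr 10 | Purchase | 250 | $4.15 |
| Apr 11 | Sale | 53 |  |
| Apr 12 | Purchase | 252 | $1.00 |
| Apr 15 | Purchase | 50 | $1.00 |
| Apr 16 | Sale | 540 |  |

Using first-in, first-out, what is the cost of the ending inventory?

Ending inventory = $271.00

Apr 8, 308 sold [FIFO — oldest first]: 263 @ $7.50 + 45 @ $5.80 = $2,233.50
Apr 11, 53 sold [FIFO — oldest first]: 53 @ $5.80 = $307.40
Apr 16, 540 sold [FIFO — oldest first]: 128 @ $5.80 + 60 @ $4.90 + 71 @ $5.20 + 250 @ $4.15 + 31 @ $1.00 = $2,474.10
Total COGS = $2,233.50 + $307.40 + $2,474.10 = $5,015.00
Ending inventory: 221 @ $1.00 + 50 @ $1.00 = $271.00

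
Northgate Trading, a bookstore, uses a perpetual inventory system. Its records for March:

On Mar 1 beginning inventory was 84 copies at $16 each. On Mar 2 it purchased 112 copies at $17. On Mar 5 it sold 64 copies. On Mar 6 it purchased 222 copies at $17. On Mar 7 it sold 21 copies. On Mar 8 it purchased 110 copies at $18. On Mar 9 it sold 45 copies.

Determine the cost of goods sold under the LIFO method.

Mar 5, 64 sold [LIFO — newest first]: 64 @ $17 = $1,088
Mar 7, 21 sold [LIFO — newest first]: 21 @ $17 = $357
Mar 9, 45 sold [LIFO — newest first]: 45 @ $18 = $810
Total COGS = $1,088 + $357 + $810 = $2,255
Ending inventory: 84 @ $16 + 48 @ $17 + 201 @ $17 + 65 @ $18 = $6,747

COGS = $2,255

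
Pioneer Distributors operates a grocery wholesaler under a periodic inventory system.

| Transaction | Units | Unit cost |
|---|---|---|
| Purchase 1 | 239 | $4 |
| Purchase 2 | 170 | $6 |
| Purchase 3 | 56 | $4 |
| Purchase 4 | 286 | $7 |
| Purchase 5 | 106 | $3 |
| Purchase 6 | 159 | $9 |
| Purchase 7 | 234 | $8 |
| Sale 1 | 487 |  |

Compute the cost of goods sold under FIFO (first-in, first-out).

COGS = $2,354

Sale 1 (487) [FIFO — oldest first]: 239 @ $4 + 170 @ $6 + 56 @ $4 + 22 @ $7 = $2,354
Ending inventory: 264 @ $7 + 106 @ $3 + 159 @ $9 + 234 @ $8 = $5,469
Check: goods available $7,823 = COGS $2,354 + ending $5,469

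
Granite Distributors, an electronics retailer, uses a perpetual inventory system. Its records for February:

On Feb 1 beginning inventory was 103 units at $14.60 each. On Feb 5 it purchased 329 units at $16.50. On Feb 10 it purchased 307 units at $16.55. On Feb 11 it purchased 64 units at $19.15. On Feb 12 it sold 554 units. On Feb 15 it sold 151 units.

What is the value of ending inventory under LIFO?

Ending inventory = $1,430.80

Feb 12, 554 sold [LIFO — newest first]: 64 @ $19.15 + 307 @ $16.55 + 183 @ $16.50 = $9,325.95
Feb 15, 151 sold [LIFO — newest first]: 146 @ $16.50 + 5 @ $14.60 = $2,482.00
Total COGS = $9,325.95 + $2,482.00 = $11,807.95
Ending inventory: 98 @ $14.60 = $1,430.80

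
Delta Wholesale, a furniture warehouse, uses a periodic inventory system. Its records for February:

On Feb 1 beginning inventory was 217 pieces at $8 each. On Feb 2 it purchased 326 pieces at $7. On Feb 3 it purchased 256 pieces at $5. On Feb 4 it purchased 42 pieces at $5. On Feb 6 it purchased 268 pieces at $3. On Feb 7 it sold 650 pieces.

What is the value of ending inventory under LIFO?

Ending inventory = $3,430

Feb 7, 650 sold [LIFO — newest first]: 268 @ $3 + 42 @ $5 + 256 @ $5 + 84 @ $7 = $2,882
Ending inventory: 217 @ $8 + 242 @ $7 = $3,430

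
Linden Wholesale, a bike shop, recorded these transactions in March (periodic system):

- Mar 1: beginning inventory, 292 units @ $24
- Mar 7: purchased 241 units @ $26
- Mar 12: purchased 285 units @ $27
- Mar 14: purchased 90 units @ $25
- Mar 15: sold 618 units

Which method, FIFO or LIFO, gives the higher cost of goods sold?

FIFO COGS: 292 @ $24 + 241 @ $26 + 85 @ $27 = $15,569
LIFO COGS: 90 @ $25 + 285 @ $27 + 241 @ $26 + 2 @ $24 = $16,259

LIFO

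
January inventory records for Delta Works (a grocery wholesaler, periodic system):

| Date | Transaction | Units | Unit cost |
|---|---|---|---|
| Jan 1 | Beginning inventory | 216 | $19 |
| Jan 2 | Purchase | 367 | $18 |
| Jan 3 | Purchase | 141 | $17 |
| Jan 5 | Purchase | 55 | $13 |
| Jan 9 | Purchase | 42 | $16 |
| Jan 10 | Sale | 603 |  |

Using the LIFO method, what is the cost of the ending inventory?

Jan 10, 603 sold [LIFO — newest first]: 42 @ $16 + 55 @ $13 + 141 @ $17 + 365 @ $18 = $10,354
Ending inventory: 216 @ $19 + 2 @ $18 = $4,140
Check: goods available $14,494 = COGS $10,354 + ending $4,140

Ending inventory = $4,140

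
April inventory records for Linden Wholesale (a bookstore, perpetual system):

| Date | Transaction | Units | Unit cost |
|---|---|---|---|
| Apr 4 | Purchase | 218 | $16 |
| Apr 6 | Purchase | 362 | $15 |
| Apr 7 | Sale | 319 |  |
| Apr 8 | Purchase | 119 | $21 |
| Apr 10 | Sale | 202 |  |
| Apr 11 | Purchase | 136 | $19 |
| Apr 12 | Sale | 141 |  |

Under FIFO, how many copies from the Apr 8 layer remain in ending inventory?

Apr 7, 319 sold [FIFO — oldest first]: 218 @ $16 + 101 @ $15 = $5,003
Apr 10, 202 sold [FIFO — oldest first]: 202 @ $15 = $3,030
Apr 12, 141 sold [FIFO — oldest first]: 59 @ $15 + 82 @ $21 = $2,607
Total COGS = $5,003 + $3,030 + $2,607 = $10,640
Ending inventory: 37 @ $21 + 136 @ $19 = $3,361

37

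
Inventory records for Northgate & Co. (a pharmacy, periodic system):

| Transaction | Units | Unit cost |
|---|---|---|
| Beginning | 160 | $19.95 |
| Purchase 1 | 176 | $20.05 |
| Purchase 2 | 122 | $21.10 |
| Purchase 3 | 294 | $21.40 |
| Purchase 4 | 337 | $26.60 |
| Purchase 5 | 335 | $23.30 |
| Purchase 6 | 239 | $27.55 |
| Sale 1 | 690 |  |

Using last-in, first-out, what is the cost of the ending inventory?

Ending inventory = $21,465.20

Sale 1 (690) [LIFO — newest first]: 239 @ $27.55 + 335 @ $23.30 + 116 @ $26.60 = $17,475.55
Ending inventory: 160 @ $19.95 + 176 @ $20.05 + 122 @ $21.10 + 294 @ $21.40 + 221 @ $26.60 = $21,465.20
Check: goods available $38,940.75 = COGS $17,475.55 + ending $21,465.20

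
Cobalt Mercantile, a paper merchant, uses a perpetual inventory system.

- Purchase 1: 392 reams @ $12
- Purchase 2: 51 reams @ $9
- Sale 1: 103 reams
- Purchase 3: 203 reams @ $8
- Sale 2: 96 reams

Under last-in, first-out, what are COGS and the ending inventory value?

COGS = $1,851; ending inventory = $4,936

Sale 1 (103) [LIFO — newest first]: 51 @ $9 + 52 @ $12 = $1,083
Sale 2 (96) [LIFO — newest first]: 96 @ $8 = $768
Total COGS = $1,083 + $768 = $1,851
Ending inventory: 340 @ $12 + 107 @ $8 = $4,936
Check: goods available $6,787 = COGS $1,851 + ending $4,936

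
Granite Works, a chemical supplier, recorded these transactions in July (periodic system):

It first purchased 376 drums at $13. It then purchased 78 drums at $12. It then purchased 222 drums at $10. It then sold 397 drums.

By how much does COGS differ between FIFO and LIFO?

$723

FIFO COGS: 376 @ $13 + 21 @ $12 = $5,140
LIFO COGS: 222 @ $10 + 78 @ $12 + 97 @ $13 = $4,417
Difference = |$5,140 − $4,417| = $723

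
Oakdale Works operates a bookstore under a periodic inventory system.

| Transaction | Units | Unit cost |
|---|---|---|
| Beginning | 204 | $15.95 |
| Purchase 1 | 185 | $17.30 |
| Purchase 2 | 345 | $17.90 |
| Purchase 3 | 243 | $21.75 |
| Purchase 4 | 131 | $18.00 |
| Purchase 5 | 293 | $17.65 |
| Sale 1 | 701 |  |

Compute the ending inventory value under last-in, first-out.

Sale 1 (701) [LIFO — newest first]: 293 @ $17.65 + 131 @ $18.00 + 243 @ $21.75 + 34 @ $17.90 = $13,423.30
Ending inventory: 204 @ $15.95 + 185 @ $17.30 + 311 @ $17.90 = $12,021.20
Check: goods available $25,444.50 = COGS $13,423.30 + ending $12,021.20

Ending inventory = $12,021.20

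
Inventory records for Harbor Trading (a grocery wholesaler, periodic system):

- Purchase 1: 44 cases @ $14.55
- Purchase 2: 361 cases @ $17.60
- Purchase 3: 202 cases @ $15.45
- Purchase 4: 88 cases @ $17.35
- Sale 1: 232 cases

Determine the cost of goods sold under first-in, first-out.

Sale 1 (232) [FIFO — oldest first]: 44 @ $14.55 + 188 @ $17.60 = $3,949.00
Ending inventory: 173 @ $17.60 + 202 @ $15.45 + 88 @ $17.35 = $7,692.50
Check: goods available $11,641.50 = COGS $3,949.00 + ending $7,692.50

COGS = $3,949.00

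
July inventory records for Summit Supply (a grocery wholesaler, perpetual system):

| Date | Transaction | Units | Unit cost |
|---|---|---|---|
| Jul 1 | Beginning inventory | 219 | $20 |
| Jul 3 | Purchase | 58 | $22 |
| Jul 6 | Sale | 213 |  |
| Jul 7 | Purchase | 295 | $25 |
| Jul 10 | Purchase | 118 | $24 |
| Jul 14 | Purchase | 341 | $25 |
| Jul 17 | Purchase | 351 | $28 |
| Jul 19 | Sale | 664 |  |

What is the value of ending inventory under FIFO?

Ending inventory = $13,678

Jul 6, 213 sold [FIFO — oldest first]: 213 @ $20 = $4,260
Jul 19, 664 sold [FIFO — oldest first]: 6 @ $20 + 58 @ $22 + 295 @ $25 + 118 @ $24 + 187 @ $25 = $16,278
Total COGS = $4,260 + $16,278 = $20,538
Ending inventory: 154 @ $25 + 351 @ $28 = $13,678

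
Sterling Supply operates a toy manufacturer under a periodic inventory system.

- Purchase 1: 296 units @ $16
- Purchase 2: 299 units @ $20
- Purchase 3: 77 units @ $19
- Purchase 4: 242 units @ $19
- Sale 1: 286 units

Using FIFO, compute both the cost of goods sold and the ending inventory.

Sale 1 (286) [FIFO — oldest first]: 286 @ $16 = $4,576
Ending inventory: 10 @ $16 + 299 @ $20 + 77 @ $19 + 242 @ $19 = $12,201

COGS = $4,576; ending inventory = $12,201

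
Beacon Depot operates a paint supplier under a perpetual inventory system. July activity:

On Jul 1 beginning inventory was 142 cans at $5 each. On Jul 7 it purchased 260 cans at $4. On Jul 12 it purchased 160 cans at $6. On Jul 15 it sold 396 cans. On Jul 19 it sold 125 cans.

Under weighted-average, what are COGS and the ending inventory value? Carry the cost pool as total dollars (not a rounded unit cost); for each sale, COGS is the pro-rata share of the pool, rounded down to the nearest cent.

After Jul 1: 142 on hand, pool $710.00 (≈ $5.0000 each)
After Jul 7: 402 on hand, pool $1,750.00 (≈ $4.3532 each)
After Jul 12: 562 on hand, pool $2,710.00 (≈ $4.8221 each)
Jul 15, sell 396: 396/562 × $2,710.00 → $1,909.53
Jul 19, sell 125: 125/166 × $800.47 → $602.76
Total COGS = $1,909.53 + $602.76 = $2,512.29
Ending inventory (cost pool remaining) = $197.71
Check: goods available $2,710.00 = COGS $2,512.29 + ending $197.71

COGS = $2,512.29; ending inventory = $197.71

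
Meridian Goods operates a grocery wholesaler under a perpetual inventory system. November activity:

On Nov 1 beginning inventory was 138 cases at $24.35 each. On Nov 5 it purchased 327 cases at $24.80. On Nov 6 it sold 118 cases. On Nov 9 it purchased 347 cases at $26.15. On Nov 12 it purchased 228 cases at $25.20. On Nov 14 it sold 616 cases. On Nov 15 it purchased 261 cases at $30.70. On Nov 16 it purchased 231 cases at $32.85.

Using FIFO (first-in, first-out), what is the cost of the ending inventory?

Ending inventory = $23,386.35

Nov 6, 118 sold [FIFO — oldest first]: 118 @ $24.35 = $2,873.30
Nov 14, 616 sold [FIFO — oldest first]: 20 @ $24.35 + 327 @ $24.80 + 269 @ $26.15 = $15,630.95
Total COGS = $2,873.30 + $15,630.95 = $18,504.25
Ending inventory: 78 @ $26.15 + 228 @ $25.20 + 261 @ $30.70 + 231 @ $32.85 = $23,386.35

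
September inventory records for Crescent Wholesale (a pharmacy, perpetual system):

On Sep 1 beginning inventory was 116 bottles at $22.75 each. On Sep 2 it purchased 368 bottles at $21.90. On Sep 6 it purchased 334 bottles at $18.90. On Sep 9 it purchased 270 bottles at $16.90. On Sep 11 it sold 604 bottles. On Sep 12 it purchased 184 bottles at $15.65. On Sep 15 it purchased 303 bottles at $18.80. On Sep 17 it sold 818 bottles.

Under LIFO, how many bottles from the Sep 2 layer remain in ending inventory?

37

Sep 11, 604 sold [LIFO — newest first]: 270 @ $16.90 + 334 @ $18.90 = $10,875.60
Sep 17, 818 sold [LIFO — newest first]: 303 @ $18.80 + 184 @ $15.65 + 331 @ $21.90 = $15,824.90
Total COGS = $10,875.60 + $15,824.90 = $26,700.50
Ending inventory: 116 @ $22.75 + 37 @ $21.90 = $3,449.30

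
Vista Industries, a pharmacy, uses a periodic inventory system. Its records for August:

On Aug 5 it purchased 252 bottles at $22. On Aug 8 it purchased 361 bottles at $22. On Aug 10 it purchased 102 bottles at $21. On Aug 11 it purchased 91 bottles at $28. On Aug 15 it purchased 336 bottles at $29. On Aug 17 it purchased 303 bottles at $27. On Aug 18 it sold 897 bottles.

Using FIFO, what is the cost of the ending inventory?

Ending inventory = $15,286

Aug 18, 897 sold [FIFO — oldest first]: 252 @ $22 + 361 @ $22 + 102 @ $21 + 91 @ $28 + 91 @ $29 = $20,815
Ending inventory: 245 @ $29 + 303 @ $27 = $15,286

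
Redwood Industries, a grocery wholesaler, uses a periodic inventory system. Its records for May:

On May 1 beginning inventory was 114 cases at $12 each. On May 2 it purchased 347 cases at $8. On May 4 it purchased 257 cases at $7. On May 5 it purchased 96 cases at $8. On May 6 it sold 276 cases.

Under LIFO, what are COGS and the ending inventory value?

May 6, 276 sold [LIFO — newest first]: 96 @ $8 + 180 @ $7 = $2,028
Ending inventory: 114 @ $12 + 347 @ $8 + 77 @ $7 = $4,683
Check: goods available $6,711 = COGS $2,028 + ending $4,683

COGS = $2,028; ending inventory = $4,683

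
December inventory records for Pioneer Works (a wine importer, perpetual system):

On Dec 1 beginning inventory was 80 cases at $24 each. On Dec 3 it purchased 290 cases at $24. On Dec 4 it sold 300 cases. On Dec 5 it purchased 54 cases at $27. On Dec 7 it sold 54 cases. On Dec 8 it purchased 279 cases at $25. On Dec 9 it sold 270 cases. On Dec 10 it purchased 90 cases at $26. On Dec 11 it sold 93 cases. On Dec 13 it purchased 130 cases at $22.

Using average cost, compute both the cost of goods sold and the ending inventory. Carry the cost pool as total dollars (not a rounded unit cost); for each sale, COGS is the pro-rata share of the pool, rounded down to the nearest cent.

After Dec 1: 80 on hand, pool $1,920.00 (≈ $24.0000 each)
After Dec 3: 370 on hand, pool $8,880.00 (≈ $24.0000 each)
Dec 4, sell 300: 300/370 × $8,880.00 → $7,200.00
After Dec 5: 124 on hand, pool $3,138.00 (≈ $25.3065 each)
Dec 7, sell 54: 54/124 × $3,138.00 → $1,366.54
After Dec 8: 349 on hand, pool $8,746.46 (≈ $25.0615 each)
Dec 9, sell 270: 270/349 × $8,746.46 → $6,766.60
After Dec 10: 169 on hand, pool $4,319.86 (≈ $25.5613 each)
Dec 11, sell 93: 93/169 × $4,319.86 → $2,377.20
After Dec 13: 206 on hand, pool $4,802.66 (≈ $23.3139 each)
Total COGS = $7,200.00 + $1,366.54 + $6,766.60 + $2,377.20 = $17,710.34
Ending inventory (cost pool remaining) = $4,802.66
Check: goods available $22,513.00 = COGS $17,710.34 + ending $4,802.66

COGS = $17,710.34; ending inventory = $4,802.66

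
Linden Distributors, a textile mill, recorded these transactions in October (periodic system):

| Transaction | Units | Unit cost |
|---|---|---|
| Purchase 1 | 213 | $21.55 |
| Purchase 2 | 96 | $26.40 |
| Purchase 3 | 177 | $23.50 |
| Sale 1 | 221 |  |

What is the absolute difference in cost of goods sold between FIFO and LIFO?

FIFO COGS: 213 @ $21.55 + 8 @ $26.40 = $4,801.35
LIFO COGS: 177 @ $23.50 + 44 @ $26.40 = $5,321.10
Difference = |$4,801.35 − $5,321.10| = $519.75

$519.75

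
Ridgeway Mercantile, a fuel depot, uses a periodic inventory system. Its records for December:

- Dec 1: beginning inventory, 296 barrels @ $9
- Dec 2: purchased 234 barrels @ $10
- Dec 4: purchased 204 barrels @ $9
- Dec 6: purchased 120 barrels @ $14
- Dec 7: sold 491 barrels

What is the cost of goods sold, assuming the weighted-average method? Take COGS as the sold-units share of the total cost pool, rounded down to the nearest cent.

COGS = $4,898.50

Dec 7, sell 491: 491/854 × $8,520.00 → $4,898.50
Ending inventory (cost pool remaining) = $3,621.50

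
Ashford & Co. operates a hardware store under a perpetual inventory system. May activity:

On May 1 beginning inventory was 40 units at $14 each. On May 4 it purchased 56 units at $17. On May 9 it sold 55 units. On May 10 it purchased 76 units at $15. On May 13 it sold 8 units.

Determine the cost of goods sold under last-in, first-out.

May 9, 55 sold [LIFO — newest first]: 55 @ $17 = $935
May 13, 8 sold [LIFO — newest first]: 8 @ $15 = $120
Total COGS = $935 + $120 = $1,055
Ending inventory: 40 @ $14 + 1 @ $17 + 68 @ $15 = $1,597

COGS = $1,055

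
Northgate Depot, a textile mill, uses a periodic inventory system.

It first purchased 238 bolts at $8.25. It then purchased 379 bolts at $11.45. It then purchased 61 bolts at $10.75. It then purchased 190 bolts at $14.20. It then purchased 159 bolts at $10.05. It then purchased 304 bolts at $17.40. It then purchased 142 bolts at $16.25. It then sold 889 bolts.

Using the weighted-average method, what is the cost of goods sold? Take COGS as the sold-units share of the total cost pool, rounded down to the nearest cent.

Sale 1, sell 889: 889/1473 × $18,851.85 → $11,377.66
Ending inventory (cost pool remaining) = $7,474.19

COGS = $11,377.66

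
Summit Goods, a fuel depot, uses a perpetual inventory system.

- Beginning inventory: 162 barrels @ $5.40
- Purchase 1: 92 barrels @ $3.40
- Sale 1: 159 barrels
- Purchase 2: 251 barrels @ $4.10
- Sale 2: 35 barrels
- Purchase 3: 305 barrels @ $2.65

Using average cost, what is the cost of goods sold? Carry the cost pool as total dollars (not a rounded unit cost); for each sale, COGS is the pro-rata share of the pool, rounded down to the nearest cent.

COGS = $892.44

After Beginning: 162 on hand, pool $874.80 (≈ $5.4000 each)
After Purchase 1: 254 on hand, pool $1,187.60 (≈ $4.6756 each)
Sale 1, sell 159: 159/254 × $1,187.60 → $743.41
After Purchase 2: 346 on hand, pool $1,473.29 (≈ $4.2581 each)
Sale 2, sell 35: 35/346 × $1,473.29 → $149.03
After Purchase 3: 616 on hand, pool $2,132.51 (≈ $3.4619 each)
Total COGS = $743.41 + $149.03 = $892.44
Ending inventory (cost pool remaining) = $2,132.51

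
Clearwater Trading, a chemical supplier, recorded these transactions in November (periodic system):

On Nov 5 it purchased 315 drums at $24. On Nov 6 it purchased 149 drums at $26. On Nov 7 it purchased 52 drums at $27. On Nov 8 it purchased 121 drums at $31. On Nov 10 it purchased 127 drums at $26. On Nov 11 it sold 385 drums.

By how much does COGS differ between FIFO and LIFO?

$1,287

FIFO COGS: 315 @ $24 + 70 @ $26 = $9,380
LIFO COGS: 127 @ $26 + 121 @ $31 + 52 @ $27 + 85 @ $26 = $10,667
Difference = |$9,380 − $10,667| = $1,287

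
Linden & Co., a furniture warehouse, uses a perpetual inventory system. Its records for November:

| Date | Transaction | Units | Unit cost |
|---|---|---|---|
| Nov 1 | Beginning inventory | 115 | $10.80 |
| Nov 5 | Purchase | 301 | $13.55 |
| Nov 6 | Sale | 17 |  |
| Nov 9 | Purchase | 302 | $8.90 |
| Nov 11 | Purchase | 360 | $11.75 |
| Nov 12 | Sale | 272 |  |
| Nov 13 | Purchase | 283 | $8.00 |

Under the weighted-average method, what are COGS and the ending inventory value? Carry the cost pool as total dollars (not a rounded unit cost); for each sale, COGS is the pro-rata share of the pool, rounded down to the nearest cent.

COGS = $3,299.12; ending inventory = $11,203.23

After Nov 1: 115 on hand, pool $1,242.00 (≈ $10.8000 each)
After Nov 5: 416 on hand, pool $5,320.55 (≈ $12.7898 each)
Nov 6, sell 17: 17/416 × $5,320.55 → $217.42
After Nov 9: 701 on hand, pool $7,790.93 (≈ $11.1140 each)
After Nov 11: 1061 on hand, pool $12,020.93 (≈ $11.3298 each)
Nov 12, sell 272: 272/1061 × $12,020.93 → $3,081.70
After Nov 13: 1072 on hand, pool $11,203.23 (≈ $10.4508 each)
Total COGS = $217.42 + $3,081.70 = $3,299.12
Ending inventory (cost pool remaining) = $11,203.23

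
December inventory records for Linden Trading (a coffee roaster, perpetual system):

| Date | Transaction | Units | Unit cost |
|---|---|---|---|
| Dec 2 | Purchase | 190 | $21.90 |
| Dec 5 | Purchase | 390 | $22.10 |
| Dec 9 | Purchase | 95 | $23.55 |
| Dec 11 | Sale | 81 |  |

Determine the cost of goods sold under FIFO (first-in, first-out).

Dec 11, 81 sold [FIFO — oldest first]: 81 @ $21.90 = $1,773.90
Ending inventory: 109 @ $21.90 + 390 @ $22.10 + 95 @ $23.55 = $13,243.35
Check: goods available $15,017.25 = COGS $1,773.90 + ending $13,243.35

COGS = $1,773.90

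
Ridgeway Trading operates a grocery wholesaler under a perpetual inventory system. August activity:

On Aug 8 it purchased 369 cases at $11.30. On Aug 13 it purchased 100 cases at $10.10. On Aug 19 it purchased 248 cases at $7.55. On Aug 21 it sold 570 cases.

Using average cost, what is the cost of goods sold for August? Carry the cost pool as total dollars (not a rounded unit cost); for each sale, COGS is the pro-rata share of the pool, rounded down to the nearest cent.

After Aug 8: 369 on hand, pool $4,169.70 (≈ $11.3000 each)
After Aug 13: 469 on hand, pool $5,179.70 (≈ $11.0441 each)
After Aug 19: 717 on hand, pool $7,052.10 (≈ $9.8356 each)
Aug 21, sell 570: 570/717 × $7,052.10 → $5,606.27
Ending inventory (cost pool remaining) = $1,445.83

COGS = $5,606.27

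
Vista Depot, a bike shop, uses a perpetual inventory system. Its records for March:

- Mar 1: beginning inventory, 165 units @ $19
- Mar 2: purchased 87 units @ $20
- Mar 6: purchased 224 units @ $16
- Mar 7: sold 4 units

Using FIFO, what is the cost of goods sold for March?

COGS = $76

Mar 7, 4 sold [FIFO — oldest first]: 4 @ $19 = $76
Ending inventory: 161 @ $19 + 87 @ $20 + 224 @ $16 = $8,383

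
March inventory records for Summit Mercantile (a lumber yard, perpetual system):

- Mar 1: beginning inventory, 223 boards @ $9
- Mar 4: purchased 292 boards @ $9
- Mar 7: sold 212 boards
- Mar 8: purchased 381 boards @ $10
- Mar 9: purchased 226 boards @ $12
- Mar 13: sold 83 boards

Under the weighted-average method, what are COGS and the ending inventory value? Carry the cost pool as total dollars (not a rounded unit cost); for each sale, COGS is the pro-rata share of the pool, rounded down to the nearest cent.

COGS = $2,751.59; ending inventory = $8,405.41

After Mar 1: 223 on hand, pool $2,007.00 (≈ $9.0000 each)
After Mar 4: 515 on hand, pool $4,635.00 (≈ $9.0000 each)
Mar 7, sell 212: 212/515 × $4,635.00 → $1,908.00
After Mar 8: 684 on hand, pool $6,537.00 (≈ $9.5570 each)
After Mar 9: 910 on hand, pool $9,249.00 (≈ $10.1637 each)
Mar 13, sell 83: 83/910 × $9,249.00 → $843.59
Total COGS = $1,908.00 + $843.59 = $2,751.59
Ending inventory (cost pool remaining) = $8,405.41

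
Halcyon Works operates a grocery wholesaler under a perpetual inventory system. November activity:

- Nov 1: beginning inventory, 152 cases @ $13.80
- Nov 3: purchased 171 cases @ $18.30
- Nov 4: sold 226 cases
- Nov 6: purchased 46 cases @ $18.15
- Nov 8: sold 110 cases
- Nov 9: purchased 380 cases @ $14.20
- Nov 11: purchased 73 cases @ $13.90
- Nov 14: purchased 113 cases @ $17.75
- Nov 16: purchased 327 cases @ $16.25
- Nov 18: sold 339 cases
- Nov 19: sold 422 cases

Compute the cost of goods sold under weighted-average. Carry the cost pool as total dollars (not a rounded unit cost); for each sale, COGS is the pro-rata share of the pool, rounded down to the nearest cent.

COGS = $17,246.59

After Nov 1: 152 on hand, pool $2,097.60 (≈ $13.8000 each)
After Nov 3: 323 on hand, pool $5,226.90 (≈ $16.1824 each)
Nov 4, sell 226: 226/323 × $5,226.90 → $3,657.21
After Nov 6: 143 on hand, pool $2,404.59 (≈ $16.8153 each)
Nov 8, sell 110: 110/143 × $2,404.59 → $1,849.68
After Nov 9: 413 on hand, pool $5,950.91 (≈ $14.4090 each)
After Nov 11: 486 on hand, pool $6,965.61 (≈ $14.3325 each)
After Nov 14: 599 on hand, pool $8,971.36 (≈ $14.9772 each)
After Nov 16: 926 on hand, pool $14,285.11 (≈ $15.4267 each)
Nov 18, sell 339: 339/926 × $14,285.11 → $5,229.64
Nov 19, sell 422: 422/587 × $9,055.47 → $6,510.06
Total COGS = $3,657.21 + $1,849.68 + $5,229.64 + $6,510.06 = $17,246.59
Ending inventory (cost pool remaining) = $2,545.41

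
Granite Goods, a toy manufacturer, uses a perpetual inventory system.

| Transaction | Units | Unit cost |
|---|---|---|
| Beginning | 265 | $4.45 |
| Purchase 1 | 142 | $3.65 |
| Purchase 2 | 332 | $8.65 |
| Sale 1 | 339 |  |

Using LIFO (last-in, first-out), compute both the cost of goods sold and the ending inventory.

COGS = $2,897.35; ending inventory = $1,672.00

Sale 1 (339) [LIFO — newest first]: 332 @ $8.65 + 7 @ $3.65 = $2,897.35
Ending inventory: 265 @ $4.45 + 135 @ $3.65 = $1,672.00
Check: goods available $4,569.35 = COGS $2,897.35 + ending $1,672.00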